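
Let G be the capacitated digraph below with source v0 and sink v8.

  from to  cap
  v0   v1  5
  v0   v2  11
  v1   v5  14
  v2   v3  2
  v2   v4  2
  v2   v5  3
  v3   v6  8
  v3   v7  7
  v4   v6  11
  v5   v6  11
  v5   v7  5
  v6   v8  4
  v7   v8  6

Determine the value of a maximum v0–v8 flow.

Augment v0→v1→v5→v6→v8: bottleneck 4, flow now 4.
Augment v0→v1→v5→v7→v8: bottleneck 1, flow now 5.
Augment v0→v2→v3→v7→v8: bottleneck 2, flow now 7.
Augment v0→v2→v5→v7→v8: bottleneck 3, flow now 10.
No augmenting path remains; maximum flow = 10.
In the residual graph, reachable from v0: {v0, v1, v2, v3, v4, v5, v6, v7}.
Min-cut edges: v6→v8 (4), v7→v8 (6); capacity 4 + 6 = 10.
This cut is saturated, so no flow can exceed 10.

10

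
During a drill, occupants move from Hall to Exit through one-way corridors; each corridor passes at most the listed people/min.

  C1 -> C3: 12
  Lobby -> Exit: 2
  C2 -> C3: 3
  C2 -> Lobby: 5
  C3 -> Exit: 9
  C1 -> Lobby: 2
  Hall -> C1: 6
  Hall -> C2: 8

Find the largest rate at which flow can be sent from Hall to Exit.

Augment Hall→C2→Lobby→Exit: bottleneck 2, flow now 2.
Augment Hall→C2→C3→Exit: bottleneck 3, flow now 5.
Augment Hall→C1→C3→Exit: bottleneck 6, flow now 11.
No augmenting path remains; maximum flow = 11.
In the residual graph, reachable from Hall: {Hall, C2, Lobby}.
Min-cut edges: Hall→C1 (6), C2→C3 (3), Lobby→Exit (2); capacity 6 + 3 + 2 = 11.
This cut is saturated, so no flow can exceed 11.

11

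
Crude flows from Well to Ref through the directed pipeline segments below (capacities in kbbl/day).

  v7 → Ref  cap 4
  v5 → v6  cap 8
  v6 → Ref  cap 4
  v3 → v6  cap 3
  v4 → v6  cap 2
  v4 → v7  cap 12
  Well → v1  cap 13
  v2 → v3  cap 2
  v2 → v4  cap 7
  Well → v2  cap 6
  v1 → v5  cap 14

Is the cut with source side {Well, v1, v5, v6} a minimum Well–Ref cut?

No — its capacity is 10, but the minimum cut has capacity 8.

Given cut capacity: 6 + 4 = 10.
Augment Well→v1→v5→v6→Ref: bottleneck 4, flow now 4.
Augment Well→v2→v4→v7→Ref: bottleneck 4, flow now 8.
No augmenting path remains; maximum flow = 8.
In the residual graph, reachable from Well: {Well, v1, v2, v3, v4, v5, v6, v7}.
Min-cut edges: v6→Ref (4), v7→Ref (4); capacity 4 + 4 = 8.
Cut capacity 10 exceeds the max flow 8, so it is not minimum.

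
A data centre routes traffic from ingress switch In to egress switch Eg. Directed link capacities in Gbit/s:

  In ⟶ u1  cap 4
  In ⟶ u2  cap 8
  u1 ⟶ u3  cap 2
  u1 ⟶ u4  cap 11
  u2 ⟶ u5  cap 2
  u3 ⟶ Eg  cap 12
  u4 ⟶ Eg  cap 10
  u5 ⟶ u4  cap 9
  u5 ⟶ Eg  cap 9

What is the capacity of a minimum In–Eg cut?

Augment In→u1→u3→Eg: bottleneck 2, flow now 2.
Augment In→u1→u4→Eg: bottleneck 2, flow now 4.
Augment In→u2→u5→Eg: bottleneck 2, flow now 6.
No augmenting path remains; maximum flow = 6.
By max-flow min-cut, the minimum cut capacity equals the max flow.
In the residual graph, reachable from In: {In, u2}.
Min-cut edges: In→u1 (4), u2→u5 (2); capacity 4 + 2 = 6.

6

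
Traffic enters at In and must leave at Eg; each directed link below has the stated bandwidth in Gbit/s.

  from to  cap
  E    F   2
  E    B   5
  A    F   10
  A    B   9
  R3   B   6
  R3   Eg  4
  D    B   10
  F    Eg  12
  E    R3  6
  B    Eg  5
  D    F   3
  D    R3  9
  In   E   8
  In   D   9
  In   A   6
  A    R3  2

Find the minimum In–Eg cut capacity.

20

Augment In→D→F→Eg: bottleneck 3, flow now 3.
Augment In→D→R3→Eg: bottleneck 4, flow now 7.
Augment In→D→B→Eg: bottleneck 2, flow now 9.
Augment In→A→F→Eg: bottleneck 6, flow now 15.
Augment In→E→F→Eg: bottleneck 2, flow now 17.
Augment In→E→B→Eg: bottleneck 3, flow now 20.
No augmenting path remains; maximum flow = 20.
By max-flow min-cut, the minimum cut capacity equals the max flow.
In the residual graph, reachable from In: {In, D, E, R3, B}.
Min-cut edges: In→A (6), D→F (3), E→F (2), R3→Eg (4), B→Eg (5); capacity 6 + 3 + 2 + 4 + 5 = 20.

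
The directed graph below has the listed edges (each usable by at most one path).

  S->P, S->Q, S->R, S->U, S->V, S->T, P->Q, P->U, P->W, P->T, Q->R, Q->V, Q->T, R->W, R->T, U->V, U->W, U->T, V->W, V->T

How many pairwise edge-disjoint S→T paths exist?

Assign every edge capacity 1; by Menger, the answer equals the max flow.
Path S→T (+1); total 1.
Path S→P→T (+1); total 2.
Path S→Q→T (+1); total 3.
Path S→R→T (+1); total 4.
Path S→U→T (+1); total 5.
Path S→V→T (+1); total 6.
No residual S→T path; max flow = 6.
Certifying cut of size 6: {S→P, S→Q, S→R, S→T, S→U, S→V}.

6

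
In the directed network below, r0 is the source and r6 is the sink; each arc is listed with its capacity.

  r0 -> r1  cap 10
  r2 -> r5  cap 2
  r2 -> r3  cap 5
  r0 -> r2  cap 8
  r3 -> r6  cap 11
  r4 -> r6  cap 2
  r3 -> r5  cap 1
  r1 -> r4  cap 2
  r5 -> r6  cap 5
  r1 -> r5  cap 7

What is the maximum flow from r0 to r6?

Augment r0→r1→r4→r6: bottleneck 2, flow now 2.
Augment r0→r1→r5→r6: bottleneck 5, flow now 7.
Augment r0→r2→r3→r6: bottleneck 5, flow now 12.
No augmenting path remains; maximum flow = 12.
In the residual graph, reachable from r0: {r0, r1, r2, r5}.
Min-cut edges: r1→r4 (2), r2→r3 (5), r5→r6 (5); capacity 2 + 5 + 5 = 12.
This cut is saturated, so no flow can exceed 12.

12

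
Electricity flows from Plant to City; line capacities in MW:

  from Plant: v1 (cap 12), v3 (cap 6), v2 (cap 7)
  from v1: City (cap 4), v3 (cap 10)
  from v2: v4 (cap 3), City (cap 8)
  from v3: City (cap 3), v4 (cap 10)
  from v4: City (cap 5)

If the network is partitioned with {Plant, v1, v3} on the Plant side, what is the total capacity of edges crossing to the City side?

Edges leaving {Plant, v1, v3}: Plant→v2 (7), v1→City (4), v3→v4 (10), v3→City (3).
Cut capacity = 7 + 4 + 10 + 3 = 24.

24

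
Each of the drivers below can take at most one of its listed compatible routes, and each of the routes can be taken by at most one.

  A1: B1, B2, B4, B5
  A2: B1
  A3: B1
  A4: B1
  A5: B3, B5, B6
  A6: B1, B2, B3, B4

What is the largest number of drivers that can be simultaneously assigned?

4

Unit-capacity flow: source→left, listed edges, right→sink; max matching = max flow.
Augmenting path A1→B1 (+1); matched 1.
Augmenting path A5→B3 (+1); matched 2.
Augmenting path A6→B2 (+1); matched 3.
Augmenting path A2→B1→A1→B4 (+1); matched 4.
No augmenting path remains; maximum matching = 4.
König certificate: {A1, A5, A6, B1} is a vertex cover of size 4 (every listed pair touches it), so no matching can be larger.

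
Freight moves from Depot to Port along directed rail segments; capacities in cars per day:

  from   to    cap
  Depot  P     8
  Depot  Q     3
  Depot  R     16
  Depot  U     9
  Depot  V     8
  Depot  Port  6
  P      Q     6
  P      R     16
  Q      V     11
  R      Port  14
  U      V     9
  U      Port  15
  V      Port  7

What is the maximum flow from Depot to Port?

Augment Depot→Port: bottleneck 6, flow now 6.
Augment Depot→R→Port: bottleneck 14, flow now 20.
Augment Depot→U→Port: bottleneck 9, flow now 29.
Augment Depot→V→Port: bottleneck 7, flow now 36.
No augmenting path remains; maximum flow = 36.
In the residual graph, reachable from Depot: {Depot, P, Q, R, V}.
Min-cut edges: Depot→U (9), Depot→Port (6), R→Port (14), V→Port (7); capacity 9 + 6 + 14 + 7 = 36.
This cut is saturated, so no flow can exceed 36.

36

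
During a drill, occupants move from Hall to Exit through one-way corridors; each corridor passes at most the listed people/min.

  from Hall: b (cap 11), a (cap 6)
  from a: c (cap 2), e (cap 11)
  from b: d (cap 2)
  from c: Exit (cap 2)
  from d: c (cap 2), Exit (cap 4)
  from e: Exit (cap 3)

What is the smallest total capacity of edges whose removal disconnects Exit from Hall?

7

Augment Hall→a→c→Exit: bottleneck 2, flow now 2.
Augment Hall→a→e→Exit: bottleneck 3, flow now 5.
Augment Hall→b→d→Exit: bottleneck 2, flow now 7.
No augmenting path remains; maximum flow = 7.
By max-flow min-cut, the minimum cut capacity equals the max flow.
In the residual graph, reachable from Hall: {Hall, a, b, e}.
Min-cut edges: a→c (2), b→d (2), e→Exit (3); capacity 2 + 2 + 3 = 7.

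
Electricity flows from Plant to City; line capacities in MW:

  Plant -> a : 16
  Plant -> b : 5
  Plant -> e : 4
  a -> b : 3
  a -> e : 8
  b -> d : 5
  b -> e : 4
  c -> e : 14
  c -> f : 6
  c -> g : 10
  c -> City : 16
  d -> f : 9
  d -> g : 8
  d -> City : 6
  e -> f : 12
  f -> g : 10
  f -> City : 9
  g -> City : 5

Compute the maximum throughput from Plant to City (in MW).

Augment Plant→b→d→City: bottleneck 5, flow now 5.
Augment Plant→e→f→City: bottleneck 4, flow now 9.
Augment Plant→a→e→f→City: bottleneck 5, flow now 14.
Augment Plant→a→e→f→g→City: bottleneck 3, flow now 17.
No augmenting path remains; maximum flow = 17.
In the residual graph, reachable from Plant: {Plant, a, b, e}.
Min-cut edges: b→d (5), e→f (12); capacity 5 + 12 = 17.
This cut is saturated, so no flow can exceed 17.

17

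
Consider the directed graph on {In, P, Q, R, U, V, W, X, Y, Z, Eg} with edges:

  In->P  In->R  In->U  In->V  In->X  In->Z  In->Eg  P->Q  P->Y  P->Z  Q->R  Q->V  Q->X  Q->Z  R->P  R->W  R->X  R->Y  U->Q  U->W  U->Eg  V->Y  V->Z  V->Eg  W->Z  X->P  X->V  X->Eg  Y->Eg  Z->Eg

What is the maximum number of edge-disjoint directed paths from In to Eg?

Assign every edge capacity 1; by Menger, the answer equals the max flow.
Path In→Eg (+1); total 1.
Path In→U→Eg (+1); total 2.
Path In→V→Eg (+1); total 3.
Path In→X→Eg (+1); total 4.
Path In→Z→Eg (+1); total 5.
Path In→P→Y→Eg (+1); total 6.
No residual In→Eg path; max flow = 6.
Certifying cut of size 6: {In→Eg, In→U, V→Eg, X→Eg, Y→Eg, Z→Eg}.

6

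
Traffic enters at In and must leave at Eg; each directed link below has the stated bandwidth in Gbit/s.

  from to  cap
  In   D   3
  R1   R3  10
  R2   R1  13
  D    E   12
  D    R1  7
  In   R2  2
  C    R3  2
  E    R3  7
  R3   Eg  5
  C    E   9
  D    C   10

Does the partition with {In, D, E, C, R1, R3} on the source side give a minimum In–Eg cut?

No — its capacity is 7, but the minimum cut has capacity 5.

Given cut capacity: 2 + 5 = 7.
Augment In→D→E→R3→Eg: bottleneck 3, flow now 3.
Augment In→R2→R1→R3→Eg: bottleneck 2, flow now 5.
No augmenting path remains; maximum flow = 5.
In the residual graph, reachable from In: {In}.
Min-cut edges: In→D (3), In→R2 (2); capacity 3 + 2 = 5.
Cut capacity 7 exceeds the max flow 5, so it is not minimum.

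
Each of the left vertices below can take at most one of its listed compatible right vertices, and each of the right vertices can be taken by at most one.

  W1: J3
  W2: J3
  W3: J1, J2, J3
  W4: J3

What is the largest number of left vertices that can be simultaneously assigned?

2

Unit-capacity flow: source→left, listed edges, right→sink; max matching = max flow.
Augmenting path W1→J3 (+1); matched 1.
Augmenting path W3→J1 (+1); matched 2.
No augmenting path remains; maximum matching = 2.
König certificate: {W3, J3} is a vertex cover of size 2 (every listed pair touches it), so no matching can be larger.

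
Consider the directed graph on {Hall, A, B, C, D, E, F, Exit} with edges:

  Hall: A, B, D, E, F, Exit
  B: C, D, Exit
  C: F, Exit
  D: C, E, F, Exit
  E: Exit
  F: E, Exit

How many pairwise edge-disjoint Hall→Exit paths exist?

5

Assign every edge capacity 1; by Menger, the answer equals the max flow.
Path Hall→Exit (+1); total 1.
Path Hall→B→Exit (+1); total 2.
Path Hall→D→Exit (+1); total 3.
Path Hall→E→Exit (+1); total 4.
Path Hall→F→Exit (+1); total 5.
No residual Hall→Exit path; max flow = 5.
Certifying cut of size 5: {Hall→B, Hall→D, Hall→E, Hall→Exit, Hall→F}.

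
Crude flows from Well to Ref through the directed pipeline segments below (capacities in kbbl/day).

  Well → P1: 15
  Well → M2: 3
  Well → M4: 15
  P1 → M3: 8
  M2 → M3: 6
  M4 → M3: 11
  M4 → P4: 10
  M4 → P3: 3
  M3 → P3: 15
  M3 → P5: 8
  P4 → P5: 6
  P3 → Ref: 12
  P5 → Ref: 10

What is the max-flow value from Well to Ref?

Augment Well→M4→P3→Ref: bottleneck 3, flow now 3.
Augment Well→P1→M3→P3→Ref: bottleneck 8, flow now 11.
Augment Well→M2→M3→P3→Ref: bottleneck 1, flow now 12.
Augment Well→M2→M3→P5→Ref: bottleneck 2, flow now 14.
Augment Well→M4→M3→P5→Ref: bottleneck 6, flow now 20.
Augment Well→M4→P4→P5→Ref: bottleneck 2, flow now 22.
No augmenting path remains; maximum flow = 22.
In the residual graph, reachable from Well: {Well, P1, M2, M4, M3, P4, P3, P5}.
Min-cut edges: P3→Ref (12), P5→Ref (10); capacity 12 + 10 = 22.
This cut is saturated, so no flow can exceed 22.

22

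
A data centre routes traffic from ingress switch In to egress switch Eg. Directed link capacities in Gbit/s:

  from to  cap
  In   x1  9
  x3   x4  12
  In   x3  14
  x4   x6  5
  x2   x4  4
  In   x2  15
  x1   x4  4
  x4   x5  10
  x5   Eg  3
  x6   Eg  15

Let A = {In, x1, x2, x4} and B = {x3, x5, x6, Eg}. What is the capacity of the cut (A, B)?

Edges leaving {In, x1, x2, x4}: In→x3 (14), x4→x5 (10), x4→x6 (5).
Cut capacity = 14 + 10 + 5 = 29.

29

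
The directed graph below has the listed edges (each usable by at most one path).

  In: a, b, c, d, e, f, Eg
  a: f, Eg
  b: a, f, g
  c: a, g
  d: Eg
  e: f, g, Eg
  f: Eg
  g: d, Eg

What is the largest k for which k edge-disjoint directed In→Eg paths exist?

6

Assign every edge capacity 1; by Menger, the answer equals the max flow.
Path In→Eg (+1); total 1.
Path In→a→Eg (+1); total 2.
Path In→d→Eg (+1); total 3.
Path In→e→Eg (+1); total 4.
Path In→f→Eg (+1); total 5.
Path In→b→g→Eg (+1); total 6.
No residual In→Eg path; max flow = 6.
Certifying cut of size 6: {In→Eg, In→e, a→Eg, d→Eg, f→Eg, g→Eg}.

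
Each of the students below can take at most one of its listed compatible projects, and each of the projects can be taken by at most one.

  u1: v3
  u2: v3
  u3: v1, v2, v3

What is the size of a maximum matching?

Unit-capacity flow: source→left, listed edges, right→sink; max matching = max flow.
Augmenting path u1→v3 (+1); matched 1.
Augmenting path u3→v1 (+1); matched 2.
No augmenting path remains; maximum matching = 2.
König certificate: {u3, v3} is a vertex cover of size 2 (every listed pair touches it), so no matching can be larger.

2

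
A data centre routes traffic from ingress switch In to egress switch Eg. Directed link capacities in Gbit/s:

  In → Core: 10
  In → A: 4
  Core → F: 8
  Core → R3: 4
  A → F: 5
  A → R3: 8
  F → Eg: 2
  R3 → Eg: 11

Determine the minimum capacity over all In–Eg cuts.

Augment In→Core→F→Eg: bottleneck 2, flow now 2.
Augment In→Core→R3→Eg: bottleneck 4, flow now 6.
Augment In→A→R3→Eg: bottleneck 4, flow now 10.
No augmenting path remains; maximum flow = 10.
By max-flow min-cut, the minimum cut capacity equals the max flow.
In the residual graph, reachable from In: {In, Core, F}.
Min-cut edges: In→A (4), Core→R3 (4), F→Eg (2); capacity 4 + 4 + 2 = 10.

10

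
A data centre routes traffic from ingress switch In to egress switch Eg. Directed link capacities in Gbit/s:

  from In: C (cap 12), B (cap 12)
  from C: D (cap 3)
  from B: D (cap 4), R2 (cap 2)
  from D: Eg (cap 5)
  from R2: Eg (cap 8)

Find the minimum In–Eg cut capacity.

Augment In→C→D→Eg: bottleneck 3, flow now 3.
Augment In→B→D→Eg: bottleneck 2, flow now 5.
Augment In→B→R2→Eg: bottleneck 2, flow now 7.
No augmenting path remains; maximum flow = 7.
By max-flow min-cut, the minimum cut capacity equals the max flow.
In the residual graph, reachable from In: {In, C, B, D}.
Min-cut edges: B→R2 (2), D→Eg (5); capacity 2 + 5 = 7.

7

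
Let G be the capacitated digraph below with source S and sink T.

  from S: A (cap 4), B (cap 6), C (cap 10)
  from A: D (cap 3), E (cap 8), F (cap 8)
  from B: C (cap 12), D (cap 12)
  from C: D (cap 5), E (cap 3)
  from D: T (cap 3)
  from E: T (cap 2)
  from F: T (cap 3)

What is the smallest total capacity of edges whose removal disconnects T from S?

8

Augment S→A→D→T: bottleneck 3, flow now 3.
Augment S→A→E→T: bottleneck 1, flow now 4.
Augment S→C→E→T: bottleneck 1, flow now 5.
Augment S→B→D→A→F→T: bottleneck 3, flow now 8. (uses reverse residual edge)
No augmenting path remains; maximum flow = 8.
By max-flow min-cut, the minimum cut capacity equals the max flow.
In the residual graph, reachable from S: {S, A, B, C, D, E, F}.
Min-cut edges: D→T (3), E→T (2), F→T (3); capacity 3 + 2 + 3 = 8.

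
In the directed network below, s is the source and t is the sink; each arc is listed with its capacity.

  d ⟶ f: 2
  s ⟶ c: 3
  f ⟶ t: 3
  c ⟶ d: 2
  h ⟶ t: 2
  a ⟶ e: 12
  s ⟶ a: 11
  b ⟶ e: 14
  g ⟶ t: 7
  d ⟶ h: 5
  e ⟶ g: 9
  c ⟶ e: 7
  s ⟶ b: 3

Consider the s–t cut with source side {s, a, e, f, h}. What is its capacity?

Edges leaving {s, a, e, f, h}: s→b (3), s→c (3), e→g (9), f→t (3), h→t (2).
Cut capacity = 3 + 3 + 9 + 3 + 2 = 20.

20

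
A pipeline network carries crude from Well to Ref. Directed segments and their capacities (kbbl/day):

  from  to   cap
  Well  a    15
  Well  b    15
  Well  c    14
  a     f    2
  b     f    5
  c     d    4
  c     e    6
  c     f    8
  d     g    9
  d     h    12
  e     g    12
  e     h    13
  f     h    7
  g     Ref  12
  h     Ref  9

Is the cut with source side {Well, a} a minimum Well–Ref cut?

Given cut capacity: 15 + 14 + 2 = 31.
Augment Well→a→f→h→Ref: bottleneck 2, flow now 2.
Augment Well→b→f→h→Ref: bottleneck 5, flow now 7.
Augment Well→c→d→g→Ref: bottleneck 4, flow now 11.
Augment Well→c→e→g→Ref: bottleneck 6, flow now 17.
No augmenting path remains; maximum flow = 17.
In the residual graph, reachable from Well: {Well, a, b, c, f}.
Min-cut edges: c→d (4), c→e (6), f→h (7); capacity 4 + 6 + 7 = 17.
Cut capacity 31 exceeds the max flow 17, so it is not minimum.

No — its capacity is 31, but the minimum cut has capacity 17.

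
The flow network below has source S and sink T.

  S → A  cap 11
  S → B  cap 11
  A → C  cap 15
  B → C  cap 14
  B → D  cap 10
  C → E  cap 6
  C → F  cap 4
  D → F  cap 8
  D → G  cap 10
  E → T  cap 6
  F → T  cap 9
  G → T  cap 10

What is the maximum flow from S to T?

Augment S→A→C→E→T: bottleneck 6, flow now 6.
Augment S→A→C→F→T: bottleneck 4, flow now 10.
Augment S→B→D→F→T: bottleneck 5, flow now 15.
Augment S→B→D→G→T: bottleneck 5, flow now 20.
No augmenting path remains; maximum flow = 20.
In the residual graph, reachable from S: {S, A, B, C}.
Min-cut edges: B→D (10), C→E (6), C→F (4); capacity 10 + 6 + 4 = 20.
This cut is saturated, so no flow can exceed 20.

20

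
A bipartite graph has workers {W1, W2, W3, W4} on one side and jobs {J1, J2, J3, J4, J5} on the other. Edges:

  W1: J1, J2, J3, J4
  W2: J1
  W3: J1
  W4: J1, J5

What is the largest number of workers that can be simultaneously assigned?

3

Unit-capacity flow: source→left, listed edges, right→sink; max matching = max flow.
Augmenting path W1→J1 (+1); matched 1.
Augmenting path W4→J5 (+1); matched 2.
Augmenting path W2→J1→W1→J2 (+1); matched 3.
No augmenting path remains; maximum matching = 3.
König certificate: {W1, W4, J1} is a vertex cover of size 3 (every listed pair touches it), so no matching can be larger.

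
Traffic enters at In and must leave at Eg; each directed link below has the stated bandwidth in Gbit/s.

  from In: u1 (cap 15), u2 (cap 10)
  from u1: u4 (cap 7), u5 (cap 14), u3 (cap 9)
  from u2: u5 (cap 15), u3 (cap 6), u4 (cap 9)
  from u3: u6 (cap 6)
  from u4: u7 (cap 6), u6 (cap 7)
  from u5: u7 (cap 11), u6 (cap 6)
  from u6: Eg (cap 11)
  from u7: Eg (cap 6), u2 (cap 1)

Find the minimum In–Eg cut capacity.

17

Augment In→u1→u3→u6→Eg: bottleneck 6, flow now 6.
Augment In→u1→u4→u6→Eg: bottleneck 5, flow now 11.
Augment In→u1→u4→u7→Eg: bottleneck 2, flow now 13.
Augment In→u1→u5→u7→Eg: bottleneck 2, flow now 15.
Augment In→u2→u4→u7→Eg: bottleneck 2, flow now 17.
No augmenting path remains; maximum flow = 17.
By max-flow min-cut, the minimum cut capacity equals the max flow.
In the residual graph, reachable from In: {In, u1, u2, u3, u4, u5, u6, u7}.
Min-cut edges: u6→Eg (11), u7→Eg (6); capacity 11 + 6 = 17.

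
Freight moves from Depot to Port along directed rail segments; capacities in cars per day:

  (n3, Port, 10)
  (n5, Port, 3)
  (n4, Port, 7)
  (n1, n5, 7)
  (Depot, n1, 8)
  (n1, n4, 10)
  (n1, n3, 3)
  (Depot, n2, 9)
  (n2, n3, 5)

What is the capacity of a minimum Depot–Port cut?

Augment Depot→n1→n3→Port: bottleneck 3, flow now 3.
Augment Depot→n1→n4→Port: bottleneck 5, flow now 8.
Augment Depot→n2→n3→Port: bottleneck 5, flow now 13.
No augmenting path remains; maximum flow = 13.
By max-flow min-cut, the minimum cut capacity equals the max flow.
In the residual graph, reachable from Depot: {Depot, n2}.
Min-cut edges: Depot→n1 (8), n2→n3 (5); capacity 8 + 5 = 13.

13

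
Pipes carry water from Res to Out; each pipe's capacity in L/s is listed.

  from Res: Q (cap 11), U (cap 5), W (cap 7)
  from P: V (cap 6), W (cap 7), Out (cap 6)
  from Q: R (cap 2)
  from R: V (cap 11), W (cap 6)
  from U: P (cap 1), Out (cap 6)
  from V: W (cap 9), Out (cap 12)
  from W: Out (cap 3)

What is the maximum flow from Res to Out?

10

Augment Res→U→Out: bottleneck 5, flow now 5.
Augment Res→W→Out: bottleneck 3, flow now 8.
Augment Res→Q→R→V→Out: bottleneck 2, flow now 10.
No augmenting path remains; maximum flow = 10.
In the residual graph, reachable from Res: {Res, Q, W}.
Min-cut edges: Res→U (5), Q→R (2), W→Out (3); capacity 5 + 2 + 3 = 10.
This cut is saturated, so no flow can exceed 10.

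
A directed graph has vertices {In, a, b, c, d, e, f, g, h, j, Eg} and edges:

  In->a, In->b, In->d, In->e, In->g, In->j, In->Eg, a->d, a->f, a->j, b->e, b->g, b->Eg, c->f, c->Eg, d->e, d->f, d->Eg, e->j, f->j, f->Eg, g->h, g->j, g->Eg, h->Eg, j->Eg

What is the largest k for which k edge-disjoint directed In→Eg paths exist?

6

Assign every edge capacity 1; by Menger, the answer equals the max flow.
Path In→Eg (+1); total 1.
Path In→b→Eg (+1); total 2.
Path In→d→Eg (+1); total 3.
Path In→g→Eg (+1); total 4.
Path In→j→Eg (+1); total 5.
Path In→a→f→Eg (+1); total 6.
No residual In→Eg path; max flow = 6.
Certifying cut of size 6: {In→Eg, In→a, In→b, In→d, In→g, j→Eg}.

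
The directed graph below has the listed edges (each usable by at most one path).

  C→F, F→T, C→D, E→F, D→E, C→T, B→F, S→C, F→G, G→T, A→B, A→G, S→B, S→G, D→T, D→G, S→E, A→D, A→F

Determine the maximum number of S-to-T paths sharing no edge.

3

Assign every edge capacity 1; by Menger, the answer equals the max flow.
Path S→C→T (+1); total 1.
Path S→G→T (+1); total 2.
Path S→B→F→T (+1); total 3.
No residual S→T path; max flow = 3.
Certifying cut of size 3: {F→T, G→T, S→C}.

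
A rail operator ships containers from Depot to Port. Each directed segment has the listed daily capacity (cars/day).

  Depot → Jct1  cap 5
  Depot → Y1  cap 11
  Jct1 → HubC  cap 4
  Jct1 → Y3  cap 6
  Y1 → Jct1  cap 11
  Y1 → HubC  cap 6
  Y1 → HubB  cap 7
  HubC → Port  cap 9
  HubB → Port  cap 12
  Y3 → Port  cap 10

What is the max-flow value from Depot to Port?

16

Augment Depot→Jct1→HubC→Port: bottleneck 4, flow now 4.
Augment Depot→Jct1→Y3→Port: bottleneck 1, flow now 5.
Augment Depot→Y1→HubC→Port: bottleneck 5, flow now 10.
Augment Depot→Y1→HubB→Port: bottleneck 6, flow now 16.
No augmenting path remains; maximum flow = 16.
In the residual graph, reachable from Depot: {Depot}.
Min-cut edges: Depot→Jct1 (5), Depot→Y1 (11); capacity 5 + 11 = 16.
This cut is saturated, so no flow can exceed 16.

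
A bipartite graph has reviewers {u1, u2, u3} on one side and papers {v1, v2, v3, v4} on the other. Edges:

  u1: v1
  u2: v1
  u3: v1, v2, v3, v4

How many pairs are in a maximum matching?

2

Unit-capacity flow: source→left, listed edges, right→sink; max matching = max flow.
Augmenting path u1→v1 (+1); matched 1.
Augmenting path u3→v2 (+1); matched 2.
No augmenting path remains; maximum matching = 2.
König certificate: {u3, v1} is a vertex cover of size 2 (every listed pair touches it), so no matching can be larger.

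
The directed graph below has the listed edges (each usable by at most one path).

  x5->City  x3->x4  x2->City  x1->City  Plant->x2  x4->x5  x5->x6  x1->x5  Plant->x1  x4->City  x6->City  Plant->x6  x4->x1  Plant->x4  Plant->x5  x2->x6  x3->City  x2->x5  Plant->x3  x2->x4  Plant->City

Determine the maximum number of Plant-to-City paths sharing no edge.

Assign every edge capacity 1; by Menger, the answer equals the max flow.
Path Plant→City (+1); total 1.
Path Plant→x1→City (+1); total 2.
Path Plant→x2→City (+1); total 3.
Path Plant→x3→City (+1); total 4.
Path Plant→x4→City (+1); total 5.
Path Plant→x5→City (+1); total 6.
Path Plant→x6→City (+1); total 7.
No residual Plant→City path; max flow = 7.
Certifying cut of size 7: {Plant→City, Plant→x1, Plant→x2, Plant→x3, Plant→x4, Plant→x5, Plant→x6}.

7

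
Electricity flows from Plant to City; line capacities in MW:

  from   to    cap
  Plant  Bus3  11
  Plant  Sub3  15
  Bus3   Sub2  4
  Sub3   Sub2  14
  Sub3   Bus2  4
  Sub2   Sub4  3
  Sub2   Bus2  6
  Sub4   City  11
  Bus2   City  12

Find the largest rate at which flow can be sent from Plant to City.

Augment Plant→Sub3→Bus2→City: bottleneck 4, flow now 4.
Augment Plant→Bus3→Sub2→Sub4→City: bottleneck 3, flow now 7.
Augment Plant→Bus3→Sub2→Bus2→City: bottleneck 1, flow now 8.
Augment Plant→Sub3→Sub2→Bus2→City: bottleneck 5, flow now 13.
No augmenting path remains; maximum flow = 13.
In the residual graph, reachable from Plant: {Plant, Bus3, Sub3, Sub2}.
Min-cut edges: Sub3→Bus2 (4), Sub2→Sub4 (3), Sub2→Bus2 (6); capacity 4 + 3 + 6 = 13.
This cut is saturated, so no flow can exceed 13.

13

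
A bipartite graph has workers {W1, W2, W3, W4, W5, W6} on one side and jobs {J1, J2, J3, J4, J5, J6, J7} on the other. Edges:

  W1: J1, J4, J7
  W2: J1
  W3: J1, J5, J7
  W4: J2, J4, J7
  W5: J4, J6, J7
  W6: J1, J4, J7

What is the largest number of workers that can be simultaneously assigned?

Unit-capacity flow: source→left, listed edges, right→sink; max matching = max flow.
Augmenting path W1→J1 (+1); matched 1.
Augmenting path W3→J5 (+1); matched 2.
Augmenting path W4→J2 (+1); matched 3.
Augmenting path W5→J4 (+1); matched 4.
Augmenting path W6→J7 (+1); matched 5.
Augmenting path W2→J1→W1→J4→W5→J6 (+1); matched 6.
No augmenting path remains; maximum matching = 6.
König certificate: {W1, W2, W3, W4, W5, W6} is a vertex cover of size 6 (every listed pair touches it), so no matching can be larger.

6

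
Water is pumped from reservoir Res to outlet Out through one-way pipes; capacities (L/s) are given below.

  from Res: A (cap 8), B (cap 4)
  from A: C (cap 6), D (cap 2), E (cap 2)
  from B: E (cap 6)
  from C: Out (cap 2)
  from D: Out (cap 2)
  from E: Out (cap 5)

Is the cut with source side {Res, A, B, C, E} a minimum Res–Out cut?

Yes — it is a minimum cut (capacity 9).

Given cut capacity: 2 + 2 + 5 = 9.
Augment Res→A→C→Out: bottleneck 2, flow now 2.
Augment Res→A→D→Out: bottleneck 2, flow now 4.
Augment Res→A→E→Out: bottleneck 2, flow now 6.
Augment Res→B→E→Out: bottleneck 3, flow now 9.
No augmenting path remains; maximum flow = 9.
Cut capacity 9 equals the max flow, so it is a minimum cut.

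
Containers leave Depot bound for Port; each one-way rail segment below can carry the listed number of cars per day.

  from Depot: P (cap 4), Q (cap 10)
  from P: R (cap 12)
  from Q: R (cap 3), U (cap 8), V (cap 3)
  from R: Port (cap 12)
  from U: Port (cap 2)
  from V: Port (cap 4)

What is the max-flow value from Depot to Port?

Augment Depot→P→R→Port: bottleneck 4, flow now 4.
Augment Depot→Q→R→Port: bottleneck 3, flow now 7.
Augment Depot→Q→U→Port: bottleneck 2, flow now 9.
Augment Depot→Q→V→Port: bottleneck 3, flow now 12.
No augmenting path remains; maximum flow = 12.
In the residual graph, reachable from Depot: {Depot, Q, U}.
Min-cut edges: Depot→P (4), Q→R (3), Q→V (3), U→Port (2); capacity 4 + 3 + 3 + 2 = 12.
This cut is saturated, so no flow can exceed 12.

12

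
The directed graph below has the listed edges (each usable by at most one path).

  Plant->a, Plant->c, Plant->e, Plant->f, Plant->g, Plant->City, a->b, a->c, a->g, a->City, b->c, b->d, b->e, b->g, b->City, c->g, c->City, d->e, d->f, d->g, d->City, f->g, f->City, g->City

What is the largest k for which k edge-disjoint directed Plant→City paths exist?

5

Assign every edge capacity 1; by Menger, the answer equals the max flow.
Path Plant→City (+1); total 1.
Path Plant→a→City (+1); total 2.
Path Plant→c→City (+1); total 3.
Path Plant→f→City (+1); total 4.
Path Plant→g→City (+1); total 5.
No residual Plant→City path; max flow = 5.
Certifying cut of size 5: {Plant→City, Plant→a, Plant→c, Plant→f, Plant→g}.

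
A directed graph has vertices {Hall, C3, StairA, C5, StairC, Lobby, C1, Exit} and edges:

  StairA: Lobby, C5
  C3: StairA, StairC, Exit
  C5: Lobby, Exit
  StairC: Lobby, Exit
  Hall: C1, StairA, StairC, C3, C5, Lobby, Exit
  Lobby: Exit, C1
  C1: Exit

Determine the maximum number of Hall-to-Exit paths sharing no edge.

6

Assign every edge capacity 1; by Menger, the answer equals the max flow.
Path Hall→Exit (+1); total 1.
Path Hall→C3→Exit (+1); total 2.
Path Hall→C5→Exit (+1); total 3.
Path Hall→StairC→Exit (+1); total 4.
Path Hall→Lobby→Exit (+1); total 5.
Path Hall→C1→Exit (+1); total 6.
No residual Hall→Exit path; max flow = 6.
Certifying cut of size 6: {C1→Exit, C5→Exit, Hall→C3, Hall→Exit, Hall→StairC, Lobby→Exit}.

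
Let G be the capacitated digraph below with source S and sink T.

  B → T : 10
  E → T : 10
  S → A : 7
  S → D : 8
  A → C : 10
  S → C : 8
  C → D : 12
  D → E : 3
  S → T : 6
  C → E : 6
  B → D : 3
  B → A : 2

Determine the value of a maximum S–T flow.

Augment S→T: bottleneck 6, flow now 6.
Augment S→C→E→T: bottleneck 6, flow now 12.
Augment S→D→E→T: bottleneck 3, flow now 15.
No augmenting path remains; maximum flow = 15.
In the residual graph, reachable from S: {S, A, C, D}.
Min-cut edges: S→T (6), C→E (6), D→E (3); capacity 6 + 6 + 3 = 15.
This cut is saturated, so no flow can exceed 15.

15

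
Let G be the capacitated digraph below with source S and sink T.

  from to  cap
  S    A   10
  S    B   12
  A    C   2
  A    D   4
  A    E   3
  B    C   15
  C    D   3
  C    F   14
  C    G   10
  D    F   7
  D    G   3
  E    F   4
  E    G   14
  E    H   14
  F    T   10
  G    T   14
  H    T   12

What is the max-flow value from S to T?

21

Augment S→A→C→F→T: bottleneck 2, flow now 2.
Augment S→A→D→F→T: bottleneck 4, flow now 6.
Augment S→A→E→F→T: bottleneck 3, flow now 9.
Augment S→B→C→F→T: bottleneck 1, flow now 10.
Augment S→B→C→G→T: bottleneck 10, flow now 20.
Augment S→B→C→D→G→T: bottleneck 1, flow now 21.
No augmenting path remains; maximum flow = 21.
In the residual graph, reachable from S: {S, A}.
Min-cut edges: S→B (12), A→C (2), A→D (4), A→E (3); capacity 12 + 2 + 4 + 3 = 21.
This cut is saturated, so no flow can exceed 21.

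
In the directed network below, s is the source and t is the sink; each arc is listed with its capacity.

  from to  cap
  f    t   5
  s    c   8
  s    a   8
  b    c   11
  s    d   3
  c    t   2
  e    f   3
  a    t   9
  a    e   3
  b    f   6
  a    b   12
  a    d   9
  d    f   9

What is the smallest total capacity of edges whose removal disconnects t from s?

Augment s→a→t: bottleneck 8, flow now 8.
Augment s→c→t: bottleneck 2, flow now 10.
Augment s→d→f→t: bottleneck 3, flow now 13.
No augmenting path remains; maximum flow = 13.
By max-flow min-cut, the minimum cut capacity equals the max flow.
In the residual graph, reachable from s: {s, c}.
Min-cut edges: s→a (8), s→d (3), c→t (2); capacity 8 + 3 + 2 = 13.

13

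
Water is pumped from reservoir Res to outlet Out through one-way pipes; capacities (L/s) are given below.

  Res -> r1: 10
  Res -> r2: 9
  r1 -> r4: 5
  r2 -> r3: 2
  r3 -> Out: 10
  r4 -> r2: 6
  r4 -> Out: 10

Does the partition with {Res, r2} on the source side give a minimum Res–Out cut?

No — its capacity is 12, but the minimum cut has capacity 7.

Given cut capacity: 10 + 2 = 12.
Augment Res→r1→r4→Out: bottleneck 5, flow now 5.
Augment Res→r2→r3→Out: bottleneck 2, flow now 7.
No augmenting path remains; maximum flow = 7.
In the residual graph, reachable from Res: {Res, r1, r2}.
Min-cut edges: r1→r4 (5), r2→r3 (2); capacity 5 + 2 = 7.
Cut capacity 12 exceeds the max flow 7, so it is not minimum.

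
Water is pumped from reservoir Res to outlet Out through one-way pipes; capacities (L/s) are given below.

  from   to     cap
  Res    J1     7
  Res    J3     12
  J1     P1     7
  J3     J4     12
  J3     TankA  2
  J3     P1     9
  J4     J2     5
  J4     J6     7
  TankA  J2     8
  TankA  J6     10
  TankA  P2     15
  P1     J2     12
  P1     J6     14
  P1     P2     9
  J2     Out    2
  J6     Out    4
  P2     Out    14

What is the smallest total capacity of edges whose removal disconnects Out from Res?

Augment Res→J1→P1→J2→Out: bottleneck 2, flow now 2.
Augment Res→J1→P1→J6→Out: bottleneck 4, flow now 6.
Augment Res→J1→P1→P2→Out: bottleneck 1, flow now 7.
Augment Res→J3→TankA→P2→Out: bottleneck 2, flow now 9.
Augment Res→J3→P1→P2→Out: bottleneck 8, flow now 17.
No augmenting path remains; maximum flow = 17.
By max-flow min-cut, the minimum cut capacity equals the max flow.
In the residual graph, reachable from Res: {Res, J1, J3, J4, P1, J2, J6}.
Min-cut edges: J3→TankA (2), P1→P2 (9), J2→Out (2), J6→Out (4); capacity 2 + 9 + 2 + 4 = 17.

17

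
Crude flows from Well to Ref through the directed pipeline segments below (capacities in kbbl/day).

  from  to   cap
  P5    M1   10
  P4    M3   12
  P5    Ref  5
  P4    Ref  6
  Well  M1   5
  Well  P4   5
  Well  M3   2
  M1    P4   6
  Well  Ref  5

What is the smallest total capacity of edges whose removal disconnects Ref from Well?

11

Augment Well→Ref: bottleneck 5, flow now 5.
Augment Well→P4→Ref: bottleneck 5, flow now 10.
Augment Well→M1→P4→Ref: bottleneck 1, flow now 11.
No augmenting path remains; maximum flow = 11.
By max-flow min-cut, the minimum cut capacity equals the max flow.
In the residual graph, reachable from Well: {Well, M1, P4, M3}.
Min-cut edges: Well→Ref (5), P4→Ref (6); capacity 5 + 6 = 11.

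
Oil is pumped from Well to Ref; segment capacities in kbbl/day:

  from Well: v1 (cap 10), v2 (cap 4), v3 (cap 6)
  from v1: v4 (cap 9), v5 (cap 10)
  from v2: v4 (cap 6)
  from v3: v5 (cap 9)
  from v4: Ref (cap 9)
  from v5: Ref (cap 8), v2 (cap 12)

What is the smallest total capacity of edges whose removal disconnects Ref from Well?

Augment Well→v1→v4→Ref: bottleneck 9, flow now 9.
Augment Well→v1→v5→Ref: bottleneck 1, flow now 10.
Augment Well→v3→v5→Ref: bottleneck 6, flow now 16.
Augment Well→v2→v4→v1→v5→Ref: bottleneck 1, flow now 17. (uses reverse residual edge)
No augmenting path remains; maximum flow = 17.
By max-flow min-cut, the minimum cut capacity equals the max flow.
In the residual graph, reachable from Well: {Well, v1, v2, v3, v4, v5}.
Min-cut edges: v4→Ref (9), v5→Ref (8); capacity 9 + 8 = 17.

17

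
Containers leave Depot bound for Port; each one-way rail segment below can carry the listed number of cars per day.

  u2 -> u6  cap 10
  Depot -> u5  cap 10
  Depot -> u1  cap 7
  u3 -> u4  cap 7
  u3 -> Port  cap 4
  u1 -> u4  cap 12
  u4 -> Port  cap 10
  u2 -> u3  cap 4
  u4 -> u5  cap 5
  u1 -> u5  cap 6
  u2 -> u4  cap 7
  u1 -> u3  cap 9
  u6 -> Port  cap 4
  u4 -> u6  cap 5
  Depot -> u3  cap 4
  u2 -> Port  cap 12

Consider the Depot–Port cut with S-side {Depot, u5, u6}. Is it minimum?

Given cut capacity: 7 + 4 + 4 = 15.
Augment Depot→u3→Port: bottleneck 4, flow now 4.
Augment Depot→u1→u4→Port: bottleneck 7, flow now 11.
No augmenting path remains; maximum flow = 11.
In the residual graph, reachable from Depot: {Depot, u5}.
Min-cut edges: Depot→u1 (7), Depot→u3 (4); capacity 7 + 4 = 11.
Cut capacity 15 exceeds the max flow 11, so it is not minimum.

No — its capacity is 15, but the minimum cut has capacity 11.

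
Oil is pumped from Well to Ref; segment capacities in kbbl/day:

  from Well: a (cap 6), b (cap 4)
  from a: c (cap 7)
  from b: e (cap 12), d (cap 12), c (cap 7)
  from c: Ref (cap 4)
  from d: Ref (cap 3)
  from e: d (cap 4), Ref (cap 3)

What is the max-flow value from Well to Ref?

8

Augment Well→a→c→Ref: bottleneck 4, flow now 4.
Augment Well→b→d→Ref: bottleneck 3, flow now 7.
Augment Well→b→e→Ref: bottleneck 1, flow now 8.
No augmenting path remains; maximum flow = 8.
In the residual graph, reachable from Well: {Well, a, c}.
Min-cut edges: Well→b (4), c→Ref (4); capacity 4 + 4 = 8.
This cut is saturated, so no flow can exceed 8.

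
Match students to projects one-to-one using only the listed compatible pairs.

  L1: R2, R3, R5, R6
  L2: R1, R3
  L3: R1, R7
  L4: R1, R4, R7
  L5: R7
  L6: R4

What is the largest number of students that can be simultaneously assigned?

Unit-capacity flow: source→left, listed edges, right→sink; max matching = max flow.
Augmenting path L1→R2 (+1); matched 1.
Augmenting path L2→R1 (+1); matched 2.
Augmenting path L3→R7 (+1); matched 3.
Augmenting path L4→R4 (+1); matched 4.
Augmenting path L5→R7→L3→R1→L2→R3 (+1); matched 5.
No augmenting path remains; maximum matching = 5.
König certificate: {L1, L2, R1, R4, R7} is a vertex cover of size 5 (every listed pair touches it), so no matching can be larger.

5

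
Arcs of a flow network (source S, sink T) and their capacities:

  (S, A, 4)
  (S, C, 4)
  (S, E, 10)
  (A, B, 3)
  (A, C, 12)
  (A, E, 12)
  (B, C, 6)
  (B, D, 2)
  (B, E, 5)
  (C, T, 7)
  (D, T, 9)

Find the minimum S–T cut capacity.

Augment S→C→T: bottleneck 4, flow now 4.
Augment S→A→C→T: bottleneck 3, flow now 7.
Augment S→A→B→D→T: bottleneck 1, flow now 8.
No augmenting path remains; maximum flow = 8.
By max-flow min-cut, the minimum cut capacity equals the max flow.
In the residual graph, reachable from S: {S, E}.
Min-cut edges: S→A (4), S→C (4); capacity 4 + 4 = 8.

8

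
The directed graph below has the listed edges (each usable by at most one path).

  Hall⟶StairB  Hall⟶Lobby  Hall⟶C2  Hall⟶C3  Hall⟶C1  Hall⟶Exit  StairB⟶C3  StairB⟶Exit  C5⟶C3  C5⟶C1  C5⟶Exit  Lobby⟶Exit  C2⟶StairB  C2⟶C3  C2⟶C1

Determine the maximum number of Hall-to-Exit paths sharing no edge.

Assign every edge capacity 1; by Menger, the answer equals the max flow.
Path Hall→Exit (+1); total 1.
Path Hall→StairB→Exit (+1); total 2.
Path Hall→Lobby→Exit (+1); total 3.
No residual Hall→Exit path; max flow = 3.
Certifying cut of size 3: {Hall→Exit, Hall→Lobby, StairB→Exit}.

3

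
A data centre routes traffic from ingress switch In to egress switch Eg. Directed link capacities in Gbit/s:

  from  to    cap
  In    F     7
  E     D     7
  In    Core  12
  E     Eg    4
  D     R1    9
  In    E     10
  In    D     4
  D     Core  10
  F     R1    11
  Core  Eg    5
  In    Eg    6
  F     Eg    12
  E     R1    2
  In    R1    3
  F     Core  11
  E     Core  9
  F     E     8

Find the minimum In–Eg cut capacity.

Augment In→Eg: bottleneck 6, flow now 6.
Augment In→F→Eg: bottleneck 7, flow now 13.
Augment In→E→Eg: bottleneck 4, flow now 17.
Augment In→Core→Eg: bottleneck 5, flow now 22.
No augmenting path remains; maximum flow = 22.
By max-flow min-cut, the minimum cut capacity equals the max flow.
In the residual graph, reachable from In: {In, E, D, R1, Core}.
Min-cut edges: In→F (7), In→Eg (6), E→Eg (4), Core→Eg (5); capacity 7 + 6 + 4 + 5 = 22.

22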